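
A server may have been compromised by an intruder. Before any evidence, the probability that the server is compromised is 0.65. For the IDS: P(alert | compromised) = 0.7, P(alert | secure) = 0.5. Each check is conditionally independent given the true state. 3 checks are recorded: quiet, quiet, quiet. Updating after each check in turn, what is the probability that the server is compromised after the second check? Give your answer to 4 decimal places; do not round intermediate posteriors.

After 'quiet': P(compromised) = 0.3·0.6500 / (0.3·0.6500 + 0.5·0.3500) ≈ 0.5270
After 'quiet': P(compromised) = 0.3·0.5270 / (0.3·0.5270 + 0.5·0.4730) ≈ 0.4007

0.4007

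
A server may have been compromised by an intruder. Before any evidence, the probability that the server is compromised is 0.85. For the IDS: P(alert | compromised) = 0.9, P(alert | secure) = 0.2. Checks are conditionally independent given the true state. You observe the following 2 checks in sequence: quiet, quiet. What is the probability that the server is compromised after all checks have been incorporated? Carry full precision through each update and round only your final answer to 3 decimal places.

Apply Bayes' rule sequentially, carrying P(compromised) forward.
After 'quiet': P(compromised) = 0.1·0.8500 / (0.1·0.8500 + 0.8·0.1500) ≈ 0.4146
After 'quiet': P(compromised) = 0.1·0.4146 / (0.1·0.4146 + 0.8·0.5854) ≈ 0.0813

0.081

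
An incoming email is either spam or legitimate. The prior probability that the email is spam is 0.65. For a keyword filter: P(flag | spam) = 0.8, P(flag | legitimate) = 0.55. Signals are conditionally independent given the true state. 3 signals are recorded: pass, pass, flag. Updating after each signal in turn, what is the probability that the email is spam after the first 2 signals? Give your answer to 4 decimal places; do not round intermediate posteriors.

0.2684

After 'pass': P(spam) = 0.2·0.6500 / (0.2·0.6500 + 0.45·0.3500) ≈ 0.4522
After 'pass': P(spam) = 0.2·0.4522 / (0.2·0.4522 + 0.45·0.5478) ≈ 0.2684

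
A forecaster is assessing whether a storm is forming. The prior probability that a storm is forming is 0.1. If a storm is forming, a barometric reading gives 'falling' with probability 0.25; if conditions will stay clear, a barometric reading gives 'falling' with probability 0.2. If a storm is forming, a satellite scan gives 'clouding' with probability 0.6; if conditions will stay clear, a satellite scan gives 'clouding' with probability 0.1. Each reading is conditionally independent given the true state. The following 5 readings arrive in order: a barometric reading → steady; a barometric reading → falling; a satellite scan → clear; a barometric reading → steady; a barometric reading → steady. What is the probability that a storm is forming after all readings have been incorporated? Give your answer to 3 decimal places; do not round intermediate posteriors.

0.048

Apply Bayes' rule sequentially, carrying P(storm) forward.
After a barometric reading='steady': P(storm) = 0.75·0.1000 / (0.75·0.1000 + 0.8·0.9000) ≈ 0.0943
After a barometric reading='falling': P(storm) = 0.25·0.0943 / (0.25·0.0943 + 0.2·0.9057) ≈ 0.1152
After a satellite scan='clear': P(storm) = 0.4·0.1152 / (0.4·0.1152 + 0.9·0.8848) ≈ 0.0547
After a barometric reading='steady': P(storm) = 0.75·0.0547 / (0.75·0.0547 + 0.8·0.9453) ≈ 0.0515
After a barometric reading='steady': P(storm) = 0.75·0.0515 / (0.75·0.0515 + 0.8·0.9485) ≈ 0.0484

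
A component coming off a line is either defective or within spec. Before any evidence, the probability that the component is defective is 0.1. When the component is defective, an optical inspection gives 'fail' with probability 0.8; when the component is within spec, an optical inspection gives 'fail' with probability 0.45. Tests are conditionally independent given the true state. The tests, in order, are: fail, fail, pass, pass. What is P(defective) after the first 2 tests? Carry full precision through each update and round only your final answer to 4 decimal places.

After 'fail': P(defective) = 0.8·0.1000 / (0.8·0.1000 + 0.45·0.9000) ≈ 0.1649
After 'fail': P(defective) = 0.8·0.1649 / (0.8·0.1649 + 0.45·0.8351) ≈ 0.2599

0.2599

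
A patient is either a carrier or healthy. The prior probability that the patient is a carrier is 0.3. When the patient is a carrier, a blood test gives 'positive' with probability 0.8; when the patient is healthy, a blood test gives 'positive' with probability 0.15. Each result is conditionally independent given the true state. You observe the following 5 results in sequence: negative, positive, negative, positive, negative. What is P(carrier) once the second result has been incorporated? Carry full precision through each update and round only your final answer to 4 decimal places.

0.3497

After 'negative': P(carrier) = 0.2·0.3000 / (0.2·0.3000 + 0.85·0.7000) ≈ 0.0916
After 'positive': P(carrier) = 0.8·0.0916 / (0.8·0.0916 + 0.15·0.9084) ≈ 0.3497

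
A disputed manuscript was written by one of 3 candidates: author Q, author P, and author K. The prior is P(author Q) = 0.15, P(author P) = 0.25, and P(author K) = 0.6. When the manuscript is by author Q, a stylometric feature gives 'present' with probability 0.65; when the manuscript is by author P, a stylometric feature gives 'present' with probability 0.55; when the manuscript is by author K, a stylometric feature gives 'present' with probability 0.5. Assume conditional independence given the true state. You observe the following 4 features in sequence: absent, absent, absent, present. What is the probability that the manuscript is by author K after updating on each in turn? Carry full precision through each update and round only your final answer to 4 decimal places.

0.6918

After 'absent': normaliser = 0.35·0.1500 + 0.45·0.2500 + 0.5·0.6000; P(author Q) ≈ 0.1129, P(author P) ≈ 0.2419, P(author K) ≈ 0.6452
After 'absent': normaliser = 0.35·0.1129 + 0.45·0.2419 + 0.5·0.6452; P(author Q) ≈ 0.0839, P(author P) ≈ 0.2312, P(author K) ≈ 0.6849
After 'absent': normaliser = 0.35·0.0839 + 0.45·0.2312 + 0.5·0.6849; P(author Q) ≈ 0.0617, P(author P) ≈ 0.2186, P(author K) ≈ 0.7197
After 'present': normaliser = 0.65·0.0617 + 0.55·0.2186 + 0.5·0.7197; P(author Q) ≈ 0.0771, P(author P) ≈ 0.2311, P(author K) ≈ 0.6918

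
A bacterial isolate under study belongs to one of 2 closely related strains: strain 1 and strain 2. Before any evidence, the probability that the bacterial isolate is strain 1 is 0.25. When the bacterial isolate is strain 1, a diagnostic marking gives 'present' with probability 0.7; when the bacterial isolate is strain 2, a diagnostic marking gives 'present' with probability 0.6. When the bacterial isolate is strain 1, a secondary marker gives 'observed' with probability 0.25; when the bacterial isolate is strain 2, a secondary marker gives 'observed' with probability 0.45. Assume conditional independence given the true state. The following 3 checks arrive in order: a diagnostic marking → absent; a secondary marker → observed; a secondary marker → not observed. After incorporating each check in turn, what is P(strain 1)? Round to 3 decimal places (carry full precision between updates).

0.159

After a diagnostic marking='absent': P(strain 1) = 0.3·0.2500 / (0.3·0.2500 + 0.4·0.7500) ≈ 0.2000
After a secondary marker='observed': P(strain 1) = 0.25·0.2000 / (0.25·0.2000 + 0.45·0.8000) ≈ 0.1220
After a secondary marker='not observed': P(strain 1) = 0.75·0.1220 / (0.75·0.1220 + 0.55·0.8780) ≈ 0.1592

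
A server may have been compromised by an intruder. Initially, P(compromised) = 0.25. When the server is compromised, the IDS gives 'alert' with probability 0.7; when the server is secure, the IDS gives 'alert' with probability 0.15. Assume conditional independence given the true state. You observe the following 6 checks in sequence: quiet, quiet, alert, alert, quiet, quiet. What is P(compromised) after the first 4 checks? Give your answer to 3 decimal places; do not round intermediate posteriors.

0.475

Each posterior becomes the prior for the next update.
After 'quiet': P(compromised) = 0.3·0.2500 / (0.3·0.2500 + 0.85·0.7500) ≈ 0.1053
After 'quiet': P(compromised) = 0.3·0.1053 / (0.3·0.1053 + 0.85·0.8947) ≈ 0.0399
After 'alert': P(compromised) = 0.7·0.0399 / (0.7·0.0399 + 0.15·0.9601) ≈ 0.1623
After 'alert': P(compromised) = 0.7·0.1623 / (0.7·0.1623 + 0.15·0.8377) ≈ 0.4749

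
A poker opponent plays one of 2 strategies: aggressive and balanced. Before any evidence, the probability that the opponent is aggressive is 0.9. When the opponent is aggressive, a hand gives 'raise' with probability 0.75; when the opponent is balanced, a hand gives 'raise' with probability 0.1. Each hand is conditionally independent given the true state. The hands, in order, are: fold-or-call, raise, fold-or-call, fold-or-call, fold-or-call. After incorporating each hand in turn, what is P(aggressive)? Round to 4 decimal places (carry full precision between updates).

0.2867

After 'fold-or-call': P(aggressive) = 0.25·0.9000 / (0.25·0.9000 + 0.9·0.1000) ≈ 0.7143
After 'raise': P(aggressive) = 0.75·0.7143 / (0.75·0.7143 + 0.1·0.2857) ≈ 0.9494
After 'fold-or-call': P(aggressive) = 0.25·0.9494 / (0.25·0.9494 + 0.9·0.0506) ≈ 0.8389
After 'fold-or-call': P(aggressive) = 0.25·0.8389 / (0.25·0.8389 + 0.9·0.1611) ≈ 0.5913
After 'fold-or-call': P(aggressive) = 0.25·0.5913 / (0.25·0.5913 + 0.9·0.4087) ≈ 0.2867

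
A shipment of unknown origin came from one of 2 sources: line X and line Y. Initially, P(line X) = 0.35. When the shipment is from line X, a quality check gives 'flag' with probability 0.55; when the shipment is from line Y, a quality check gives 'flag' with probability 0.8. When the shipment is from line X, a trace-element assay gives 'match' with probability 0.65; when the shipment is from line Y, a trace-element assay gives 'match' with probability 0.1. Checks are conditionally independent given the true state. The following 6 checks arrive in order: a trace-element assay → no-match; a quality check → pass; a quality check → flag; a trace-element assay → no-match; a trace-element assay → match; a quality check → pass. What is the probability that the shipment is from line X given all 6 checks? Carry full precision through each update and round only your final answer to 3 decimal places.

0.648

After a trace-element assay='no-match': P(line X) = 0.35·0.3500 / (0.35·0.3500 + 0.9·0.6500) ≈ 0.1731
After a quality check='pass': P(line X) = 0.45·0.1731 / (0.45·0.1731 + 0.2·0.8269) ≈ 0.3203
After a quality check='flag': P(line X) = 0.55·0.3203 / (0.55·0.3203 + 0.8·0.6797) ≈ 0.2447
After a trace-element assay='no-match': P(line X) = 0.35·0.2447 / (0.35·0.2447 + 0.9·0.7553) ≈ 0.1119
After a trace-element assay='match': P(line X) = 0.65·0.1119 / (0.65·0.1119 + 0.1·0.8881) ≈ 0.4502
After a quality check='pass': P(line X) = 0.45·0.4502 / (0.45·0.4502 + 0.2·0.5498) ≈ 0.6482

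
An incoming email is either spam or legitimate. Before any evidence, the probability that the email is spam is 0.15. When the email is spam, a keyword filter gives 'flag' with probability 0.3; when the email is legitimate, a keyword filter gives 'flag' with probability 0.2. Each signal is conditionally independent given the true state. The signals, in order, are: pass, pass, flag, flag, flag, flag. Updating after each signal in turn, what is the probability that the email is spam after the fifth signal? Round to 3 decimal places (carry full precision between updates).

0.313

Apply Bayes' rule sequentially, carrying P(spam) forward.
After 'pass': P(spam) = 0.7·0.1500 / (0.7·0.1500 + 0.8·0.8500) ≈ 0.1338
After 'pass': P(spam) = 0.7·0.1338 / (0.7·0.1338 + 0.8·0.8662) ≈ 0.1190
After 'flag': P(spam) = 0.3·0.1190 / (0.3·0.1190 + 0.2·0.8810) ≈ 0.1685
After 'flag': P(spam) = 0.3·0.1685 / (0.3·0.1685 + 0.2·0.8315) ≈ 0.2331
After 'flag': P(spam) = 0.3·0.2331 / (0.3·0.2331 + 0.2·0.7669) ≈ 0.3132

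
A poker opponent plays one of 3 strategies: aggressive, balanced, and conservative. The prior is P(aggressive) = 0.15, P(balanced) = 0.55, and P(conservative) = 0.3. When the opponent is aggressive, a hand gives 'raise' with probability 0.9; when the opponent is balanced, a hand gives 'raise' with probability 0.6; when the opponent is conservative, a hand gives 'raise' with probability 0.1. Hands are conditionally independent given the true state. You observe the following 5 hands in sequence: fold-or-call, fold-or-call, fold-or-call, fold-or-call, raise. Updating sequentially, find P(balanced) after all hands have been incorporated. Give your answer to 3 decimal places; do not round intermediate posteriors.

0.300

Each posterior becomes the prior for the next update.
After 'fold-or-call': normaliser = 0.1·0.1500 + 0.4·0.5500 + 0.9·0.3000; P(aggressive) ≈ 0.0297, P(balanced) ≈ 0.4356, P(conservative) ≈ 0.5347
After 'fold-or-call': normaliser = 0.1·0.0297 + 0.4·0.4356 + 0.9·0.5347; P(aggressive) ≈ 0.0045, P(balanced) ≈ 0.2647, P(conservative) ≈ 0.7308
After 'fold-or-call': normaliser = 0.1·0.0045 + 0.4·0.2647 + 0.9·0.7308; P(aggressive) ≈ 0.0006, P(balanced) ≈ 0.1386, P(conservative) ≈ 0.8609
After 'fold-or-call': normaliser = 0.1·0.0006 + 0.4·0.1386 + 0.9·0.8609; P(aggressive) ≈ 0.0001, P(balanced) ≈ 0.0668, P(conservative) ≈ 0.9332
After 'raise': normaliser = 0.9·0.0001 + 0.6·0.0668 + 0.1·0.9332; P(aggressive) ≈ 0.0005, P(balanced) ≈ 0.3002, P(conservative) ≈ 0.6994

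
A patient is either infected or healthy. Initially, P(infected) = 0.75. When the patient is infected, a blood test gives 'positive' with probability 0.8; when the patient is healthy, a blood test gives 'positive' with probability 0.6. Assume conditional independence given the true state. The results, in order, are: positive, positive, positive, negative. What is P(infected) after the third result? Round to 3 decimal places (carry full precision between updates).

0.877

After 'positive': P(infected) = 0.8·0.7500 / (0.8·0.7500 + 0.6·0.2500) ≈ 0.8000
After 'positive': P(infected) = 0.8·0.8000 / (0.8·0.8000 + 0.6·0.2000) ≈ 0.8421
After 'positive': P(infected) = 0.8·0.8421 / (0.8·0.8421 + 0.6·0.1579) ≈ 0.8767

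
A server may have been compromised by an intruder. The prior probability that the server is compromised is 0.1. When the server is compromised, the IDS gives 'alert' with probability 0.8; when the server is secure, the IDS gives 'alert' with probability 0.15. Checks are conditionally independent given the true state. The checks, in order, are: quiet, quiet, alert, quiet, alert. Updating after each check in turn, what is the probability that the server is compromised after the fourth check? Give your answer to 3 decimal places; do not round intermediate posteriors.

Each posterior becomes the prior for the next update.
After 'quiet': P(compromised) = 0.2·0.1000 / (0.2·0.1000 + 0.85·0.9000) ≈ 0.0255
After 'quiet': P(compromised) = 0.2·0.0255 / (0.2·0.0255 + 0.85·0.9745) ≈ 0.0061
After 'alert': P(compromised) = 0.8·0.0061 / (0.8·0.0061 + 0.15·0.9939) ≈ 0.0318
After 'quiet': P(compromised) = 0.2·0.0318 / (0.2·0.0318 + 0.85·0.9682) ≈ 0.0077

0.008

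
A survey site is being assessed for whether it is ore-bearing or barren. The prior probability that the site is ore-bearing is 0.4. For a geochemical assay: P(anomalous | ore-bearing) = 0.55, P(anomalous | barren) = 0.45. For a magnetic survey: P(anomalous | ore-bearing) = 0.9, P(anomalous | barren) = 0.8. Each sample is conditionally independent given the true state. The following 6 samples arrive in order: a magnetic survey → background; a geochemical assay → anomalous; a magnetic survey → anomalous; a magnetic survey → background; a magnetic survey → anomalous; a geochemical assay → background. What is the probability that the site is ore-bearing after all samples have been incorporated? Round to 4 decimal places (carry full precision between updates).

0.1742

After a magnetic survey='background': P(ore) = 0.1·0.4000 / (0.1·0.4000 + 0.2·0.6000) ≈ 0.2500
After a geochemical assay='anomalous': P(ore) = 0.55·0.2500 / (0.55·0.2500 + 0.45·0.7500) ≈ 0.2895
After a magnetic survey='anomalous': P(ore) = 0.9·0.2895 / (0.9·0.2895 + 0.8·0.7105) ≈ 0.3143
After a magnetic survey='background': P(ore) = 0.1·0.3143 / (0.1·0.3143 + 0.2·0.6857) ≈ 0.1864
After a magnetic survey='anomalous': P(ore) = 0.9·0.1864 / (0.9·0.1864 + 0.8·0.8136) ≈ 0.2050
After a geochemical assay='background': P(ore) = 0.45·0.2050 / (0.45·0.2050 + 0.55·0.7950) ≈ 0.1742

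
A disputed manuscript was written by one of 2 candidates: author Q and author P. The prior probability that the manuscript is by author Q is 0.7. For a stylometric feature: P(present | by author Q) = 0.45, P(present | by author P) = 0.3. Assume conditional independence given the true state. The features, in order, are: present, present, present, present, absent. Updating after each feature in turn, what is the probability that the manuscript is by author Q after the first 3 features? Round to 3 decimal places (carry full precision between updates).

After 'present': P(author Q) = 0.45·0.7000 / (0.45·0.7000 + 0.3·0.3000) ≈ 0.7778
After 'present': P(author Q) = 0.45·0.7778 / (0.45·0.7778 + 0.3·0.2222) ≈ 0.8400
After 'present': P(author Q) = 0.45·0.8400 / (0.45·0.8400 + 0.3·0.1600) ≈ 0.8873

0.887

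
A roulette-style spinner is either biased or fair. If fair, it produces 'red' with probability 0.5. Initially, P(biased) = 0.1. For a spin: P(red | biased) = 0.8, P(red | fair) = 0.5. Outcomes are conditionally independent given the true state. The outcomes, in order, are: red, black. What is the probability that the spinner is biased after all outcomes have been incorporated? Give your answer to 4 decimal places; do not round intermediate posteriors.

After 'red': P(biased) = 0.8·0.1000 / (0.8·0.1000 + 0.5·0.9000) ≈ 0.1509
After 'black': P(biased) = 0.2·0.1509 / (0.2·0.1509 + 0.5·0.8491) ≈ 0.0664

0.0664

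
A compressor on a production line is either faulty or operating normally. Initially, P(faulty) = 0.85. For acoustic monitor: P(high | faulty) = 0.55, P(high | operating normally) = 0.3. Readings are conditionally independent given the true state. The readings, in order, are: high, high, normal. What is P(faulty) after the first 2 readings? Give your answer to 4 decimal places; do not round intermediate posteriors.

After 'high': P(faulty) = 0.55·0.8500 / (0.55·0.8500 + 0.3·0.1500) ≈ 0.9122
After 'high': P(faulty) = 0.55·0.9122 / (0.55·0.9122 + 0.3·0.0878) ≈ 0.9501

0.9501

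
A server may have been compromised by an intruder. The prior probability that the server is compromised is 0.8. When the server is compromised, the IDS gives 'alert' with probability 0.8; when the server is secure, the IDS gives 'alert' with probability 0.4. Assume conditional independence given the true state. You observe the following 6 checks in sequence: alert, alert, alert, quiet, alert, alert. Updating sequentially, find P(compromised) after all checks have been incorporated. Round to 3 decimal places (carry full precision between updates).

0.977

After 'alert': P(compromised) = 0.8·0.8000 / (0.8·0.8000 + 0.4·0.2000) ≈ 0.8889
After 'alert': P(compromised) = 0.8·0.8889 / (0.8·0.8889 + 0.4·0.1111) ≈ 0.9412
After 'alert': P(compromised) = 0.8·0.9412 / (0.8·0.9412 + 0.4·0.0588) ≈ 0.9697
After 'quiet': P(compromised) = 0.2·0.9697 / (0.2·0.9697 + 0.6·0.0303) ≈ 0.9143
After 'alert': P(compromised) = 0.8·0.9143 / (0.8·0.9143 + 0.4·0.0857) ≈ 0.9552
After 'alert': P(compromised) = 0.8·0.9552 / (0.8·0.9552 + 0.4·0.0448) ≈ 0.9771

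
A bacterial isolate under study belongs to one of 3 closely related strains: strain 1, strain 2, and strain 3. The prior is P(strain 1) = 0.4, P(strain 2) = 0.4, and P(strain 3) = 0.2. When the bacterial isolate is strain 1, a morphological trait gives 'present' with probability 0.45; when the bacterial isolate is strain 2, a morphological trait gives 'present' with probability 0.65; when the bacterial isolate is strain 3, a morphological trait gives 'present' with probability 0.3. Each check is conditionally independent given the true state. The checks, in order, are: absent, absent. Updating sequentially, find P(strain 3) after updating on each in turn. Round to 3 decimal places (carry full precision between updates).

0.366

Apply Bayes' rule sequentially, carrying P(strain 3) forward.
After 'absent': normaliser = 0.55·0.4000 + 0.35·0.4000 + 0.7·0.2000; P(strain 1) ≈ 0.4400, P(strain 2) ≈ 0.2800, P(strain 3) ≈ 0.2800
After 'absent': normaliser = 0.55·0.4400 + 0.35·0.2800 + 0.7·0.2800; P(strain 1) ≈ 0.4515, P(strain 2) ≈ 0.1828, P(strain 3) ≈ 0.3657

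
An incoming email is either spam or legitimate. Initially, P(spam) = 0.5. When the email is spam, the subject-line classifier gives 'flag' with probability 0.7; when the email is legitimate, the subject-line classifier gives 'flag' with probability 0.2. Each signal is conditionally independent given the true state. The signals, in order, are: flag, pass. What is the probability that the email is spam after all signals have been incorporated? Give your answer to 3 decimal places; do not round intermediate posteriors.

0.568

After 'flag': P(spam) = 0.7·0.5000 / (0.7·0.5000 + 0.2·0.5000) ≈ 0.7778
After 'pass': P(spam) = 0.3·0.7778 / (0.3·0.7778 + 0.8·0.2222) ≈ 0.5676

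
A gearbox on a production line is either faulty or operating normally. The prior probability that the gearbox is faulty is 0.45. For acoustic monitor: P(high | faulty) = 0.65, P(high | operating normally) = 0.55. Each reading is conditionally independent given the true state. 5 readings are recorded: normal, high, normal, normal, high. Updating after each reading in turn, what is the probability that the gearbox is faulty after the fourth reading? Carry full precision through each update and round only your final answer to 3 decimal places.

After 'normal': P(faulty) = 0.35·0.4500 / (0.35·0.4500 + 0.45·0.5500) ≈ 0.3889
After 'high': P(faulty) = 0.65·0.3889 / (0.65·0.3889 + 0.55·0.6111) ≈ 0.4292
After 'normal': P(faulty) = 0.35·0.4292 / (0.35·0.4292 + 0.45·0.5708) ≈ 0.3691
After 'normal': P(faulty) = 0.35·0.3691 / (0.35·0.3691 + 0.45·0.6309) ≈ 0.3127

0.313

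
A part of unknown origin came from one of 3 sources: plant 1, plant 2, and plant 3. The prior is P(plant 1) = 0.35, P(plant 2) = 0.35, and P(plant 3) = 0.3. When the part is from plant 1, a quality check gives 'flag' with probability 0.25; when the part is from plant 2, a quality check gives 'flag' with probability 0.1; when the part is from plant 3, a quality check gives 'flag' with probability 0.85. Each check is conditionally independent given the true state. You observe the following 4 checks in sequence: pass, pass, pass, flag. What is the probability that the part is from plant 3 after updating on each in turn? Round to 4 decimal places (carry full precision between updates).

0.0136

After 'pass': normaliser = 0.75·0.3500 + 0.9·0.3500 + 0.15·0.3000; P(plant 1) ≈ 0.4217, P(plant 2) ≈ 0.5060, P(plant 3) ≈ 0.0723
After 'pass': normaliser = 0.75·0.4217 + 0.9·0.5060 + 0.15·0.0723; P(plant 1) ≈ 0.4042, P(plant 2) ≈ 0.5820, P(plant 3) ≈ 0.0139
After 'pass': normaliser = 0.75·0.4042 + 0.9·0.5820 + 0.15·0.0139; P(plant 1) ≈ 0.3656, P(plant 2) ≈ 0.6318, P(plant 3) ≈ 0.0025
After 'flag': normaliser = 0.25·0.3656 + 0.1·0.6318 + 0.85·0.0025; P(plant 1) ≈ 0.5833, P(plant 2) ≈ 0.4031, P(plant 3) ≈ 0.0136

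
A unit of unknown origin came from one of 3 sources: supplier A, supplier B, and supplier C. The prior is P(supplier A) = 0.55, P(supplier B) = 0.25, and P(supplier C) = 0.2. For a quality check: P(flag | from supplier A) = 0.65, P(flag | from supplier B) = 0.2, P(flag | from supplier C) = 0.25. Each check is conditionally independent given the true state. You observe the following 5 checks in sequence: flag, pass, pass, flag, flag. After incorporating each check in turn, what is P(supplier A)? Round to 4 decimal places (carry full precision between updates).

0.8590

Each posterior becomes the prior for the next update.
After 'flag': normaliser = 0.65·0.5500 + 0.2·0.2500 + 0.25·0.2000; P(supplier A) ≈ 0.7814, P(supplier B) ≈ 0.1093, P(supplier C) ≈ 0.1093
After 'pass': normaliser = 0.35·0.7814 + 0.8·0.1093 + 0.75·0.1093; P(supplier A) ≈ 0.6175, P(supplier B) ≈ 0.1974, P(supplier C) ≈ 0.1851
After 'pass': normaliser = 0.35·0.6175 + 0.8·0.1974 + 0.75·0.1851; P(supplier A) ≈ 0.4214, P(supplier B) ≈ 0.3079, P(supplier C) ≈ 0.2706
After 'flag': normaliser = 0.65·0.4214 + 0.2·0.3079 + 0.25·0.2706; P(supplier A) ≈ 0.6794, P(supplier B) ≈ 0.1528, P(supplier C) ≈ 0.1678
After 'flag': normaliser = 0.65·0.6794 + 0.2·0.1528 + 0.25·0.1678; P(supplier A) ≈ 0.8590, P(supplier B) ≈ 0.0594, P(supplier C) ≈ 0.0816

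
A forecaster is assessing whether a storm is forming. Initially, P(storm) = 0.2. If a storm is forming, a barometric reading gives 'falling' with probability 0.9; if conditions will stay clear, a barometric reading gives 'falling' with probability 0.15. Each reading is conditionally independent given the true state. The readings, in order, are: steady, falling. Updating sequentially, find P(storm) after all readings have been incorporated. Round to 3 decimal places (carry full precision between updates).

0.150

After 'steady': P(storm) = 0.1·0.2000 / (0.1·0.2000 + 0.85·0.8000) ≈ 0.0286
After 'falling': P(storm) = 0.9·0.0286 / (0.9·0.0286 + 0.15·0.9714) ≈ 0.1500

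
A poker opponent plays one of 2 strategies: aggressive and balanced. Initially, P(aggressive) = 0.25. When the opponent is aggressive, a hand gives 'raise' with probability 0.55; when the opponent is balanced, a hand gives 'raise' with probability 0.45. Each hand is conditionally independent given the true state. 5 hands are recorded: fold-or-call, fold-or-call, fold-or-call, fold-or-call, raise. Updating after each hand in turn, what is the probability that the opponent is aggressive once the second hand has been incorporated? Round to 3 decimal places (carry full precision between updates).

After 'fold-or-call': P(aggressive) = 0.45·0.2500 / (0.45·0.2500 + 0.55·0.7500) ≈ 0.2143
After 'fold-or-call': P(aggressive) = 0.45·0.2143 / (0.45·0.2143 + 0.55·0.7857) ≈ 0.1824

0.182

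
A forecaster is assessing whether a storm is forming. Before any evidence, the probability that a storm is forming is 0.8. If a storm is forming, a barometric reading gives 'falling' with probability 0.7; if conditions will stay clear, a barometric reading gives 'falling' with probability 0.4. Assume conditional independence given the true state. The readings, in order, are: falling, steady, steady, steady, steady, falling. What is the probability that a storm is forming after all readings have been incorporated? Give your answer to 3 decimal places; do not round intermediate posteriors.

After 'falling': P(storm) = 0.7·0.8000 / (0.7·0.8000 + 0.4·0.2000) ≈ 0.8750
After 'steady': P(storm) = 0.3·0.8750 / (0.3·0.8750 + 0.6·0.1250) ≈ 0.7778
After 'steady': P(storm) = 0.3·0.7778 / (0.3·0.7778 + 0.6·0.2222) ≈ 0.6364
After 'steady': P(storm) = 0.3·0.6364 / (0.3·0.6364 + 0.6·0.3636) ≈ 0.4667
After 'steady': P(storm) = 0.3·0.4667 / (0.3·0.4667 + 0.6·0.5333) ≈ 0.3043
After 'falling': P(storm) = 0.7·0.3043 / (0.7·0.3043 + 0.4·0.6957) ≈ 0.4336

0.434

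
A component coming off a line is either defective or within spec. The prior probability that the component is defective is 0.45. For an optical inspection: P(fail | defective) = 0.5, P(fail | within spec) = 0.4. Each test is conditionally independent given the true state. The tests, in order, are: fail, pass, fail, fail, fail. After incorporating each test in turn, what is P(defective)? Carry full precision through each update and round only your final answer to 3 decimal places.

Each posterior becomes the prior for the next update.
After 'fail': P(defective) = 0.5·0.4500 / (0.5·0.4500 + 0.4·0.5500) ≈ 0.5056
After 'pass': P(defective) = 0.5·0.5056 / (0.5·0.5056 + 0.6·0.4944) ≈ 0.4601
After 'fail': P(defective) = 0.5·0.4601 / (0.5·0.4601 + 0.4·0.5399) ≈ 0.5158
After 'fail': P(defective) = 0.5·0.5158 / (0.5·0.5158 + 0.4·0.4842) ≈ 0.5711
After 'fail': P(defective) = 0.5·0.5711 / (0.5·0.5711 + 0.4·0.4289) ≈ 0.6247

0.625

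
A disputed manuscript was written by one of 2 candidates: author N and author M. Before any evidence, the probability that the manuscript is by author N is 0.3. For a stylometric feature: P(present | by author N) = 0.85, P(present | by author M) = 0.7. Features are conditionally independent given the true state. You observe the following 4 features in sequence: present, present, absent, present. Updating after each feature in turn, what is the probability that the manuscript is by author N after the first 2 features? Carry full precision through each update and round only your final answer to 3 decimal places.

0.387

After 'present': P(author N) = 0.85·0.3000 / (0.85·0.3000 + 0.7·0.7000) ≈ 0.3423
After 'present': P(author N) = 0.85·0.3423 / (0.85·0.3423 + 0.7·0.6577) ≈ 0.3872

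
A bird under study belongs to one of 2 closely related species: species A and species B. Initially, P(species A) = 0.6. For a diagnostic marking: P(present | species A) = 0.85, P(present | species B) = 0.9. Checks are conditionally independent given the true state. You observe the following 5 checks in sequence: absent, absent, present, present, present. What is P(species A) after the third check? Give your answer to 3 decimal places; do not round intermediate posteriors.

0.761

Apply Bayes' rule sequentially, carrying P(species A) forward.
After 'absent': P(species A) = 0.15·0.6000 / (0.15·0.6000 + 0.1·0.4000) ≈ 0.6923
After 'absent': P(species A) = 0.15·0.6923 / (0.15·0.6923 + 0.1·0.3077) ≈ 0.7714
After 'present': P(species A) = 0.85·0.7714 / (0.85·0.7714 + 0.9·0.2286) ≈ 0.7612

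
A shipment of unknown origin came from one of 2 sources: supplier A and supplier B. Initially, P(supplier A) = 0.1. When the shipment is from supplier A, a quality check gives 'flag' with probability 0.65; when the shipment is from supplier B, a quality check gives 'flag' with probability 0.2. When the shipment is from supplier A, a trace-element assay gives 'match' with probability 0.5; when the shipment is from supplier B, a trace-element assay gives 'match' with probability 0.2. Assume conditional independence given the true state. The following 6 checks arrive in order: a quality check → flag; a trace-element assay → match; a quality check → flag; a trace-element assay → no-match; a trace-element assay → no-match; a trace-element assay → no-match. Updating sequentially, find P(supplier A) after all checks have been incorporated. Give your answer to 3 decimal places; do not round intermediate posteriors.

After a quality check='flag': P(supplier A) = 0.65·0.1000 / (0.65·0.1000 + 0.2·0.9000) ≈ 0.2653
After a trace-element assay='match': P(supplier A) = 0.5·0.2653 / (0.5·0.2653 + 0.2·0.7347) ≈ 0.4745
After a quality check='flag': P(supplier A) = 0.65·0.4745 / (0.65·0.4745 + 0.2·0.5255) ≈ 0.7458
After a trace-element assay='no-match': P(supplier A) = 0.5·0.7458 / (0.5·0.7458 + 0.8·0.2542) ≈ 0.6471
After a trace-element assay='no-match': P(supplier A) = 0.5·0.6471 / (0.5·0.6471 + 0.8·0.3529) ≈ 0.5340
After a trace-element assay='no-match': P(supplier A) = 0.5·0.5340 / (0.5·0.5340 + 0.8·0.4660) ≈ 0.4174

0.417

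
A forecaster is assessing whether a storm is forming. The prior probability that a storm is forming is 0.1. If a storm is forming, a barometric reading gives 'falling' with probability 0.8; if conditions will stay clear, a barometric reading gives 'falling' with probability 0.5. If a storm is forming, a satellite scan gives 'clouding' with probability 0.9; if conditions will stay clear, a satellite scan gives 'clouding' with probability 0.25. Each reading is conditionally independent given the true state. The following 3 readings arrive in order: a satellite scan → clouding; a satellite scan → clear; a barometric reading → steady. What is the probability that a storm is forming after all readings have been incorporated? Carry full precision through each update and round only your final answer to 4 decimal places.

Each posterior becomes the prior for the next update.
After a satellite scan='clouding': P(storm) = 0.9·0.1000 / (0.9·0.1000 + 0.25·0.9000) ≈ 0.2857
After a satellite scan='clear': P(storm) = 0.1·0.2857 / (0.1·0.2857 + 0.75·0.7143) ≈ 0.0506
After a barometric reading='steady': P(storm) = 0.2·0.0506 / (0.2·0.0506 + 0.5·0.9494) ≈ 0.0209

0.0209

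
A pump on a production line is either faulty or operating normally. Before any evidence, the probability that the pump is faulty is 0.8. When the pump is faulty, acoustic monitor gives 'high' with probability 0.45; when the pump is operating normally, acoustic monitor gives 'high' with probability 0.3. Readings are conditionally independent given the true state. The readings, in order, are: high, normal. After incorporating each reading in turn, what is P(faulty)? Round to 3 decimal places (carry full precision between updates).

Each posterior becomes the prior for the next update.
After 'high': P(faulty) = 0.45·0.8000 / (0.45·0.8000 + 0.3·0.2000) ≈ 0.8571
After 'normal': P(faulty) = 0.55·0.8571 / (0.55·0.8571 + 0.7·0.1429) ≈ 0.8250

0.825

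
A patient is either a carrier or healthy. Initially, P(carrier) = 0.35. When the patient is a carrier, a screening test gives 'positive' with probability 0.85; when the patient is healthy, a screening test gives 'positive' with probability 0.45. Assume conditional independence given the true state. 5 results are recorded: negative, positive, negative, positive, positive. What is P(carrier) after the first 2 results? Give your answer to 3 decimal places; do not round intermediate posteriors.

After 'negative': P(carrier) = 0.15·0.3500 / (0.15·0.3500 + 0.55·0.6500) ≈ 0.1280
After 'positive': P(carrier) = 0.85·0.1280 / (0.85·0.1280 + 0.45·0.8720) ≈ 0.2172

0.217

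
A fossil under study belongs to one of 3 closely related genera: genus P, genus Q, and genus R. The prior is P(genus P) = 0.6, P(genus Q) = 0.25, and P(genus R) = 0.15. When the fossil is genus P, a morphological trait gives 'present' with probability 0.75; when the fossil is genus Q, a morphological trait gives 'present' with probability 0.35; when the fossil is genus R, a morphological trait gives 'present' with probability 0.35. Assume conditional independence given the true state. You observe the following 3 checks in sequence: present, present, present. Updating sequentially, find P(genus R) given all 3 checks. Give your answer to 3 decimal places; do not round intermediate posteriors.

After 'present': normaliser = 0.75·0.6000 + 0.35·0.2500 + 0.35·0.1500; P(genus P) ≈ 0.7627, P(genus Q) ≈ 0.1483, P(genus R) ≈ 0.0890
After 'present': normaliser = 0.75·0.7627 + 0.35·0.1483 + 0.35·0.0890; P(genus P) ≈ 0.8732, P(genus Q) ≈ 0.0792, P(genus R) ≈ 0.0475
After 'present': normaliser = 0.75·0.8732 + 0.35·0.0792 + 0.35·0.0475; P(genus P) ≈ 0.9365, P(genus Q) ≈ 0.0397, P(genus R) ≈ 0.0238

0.024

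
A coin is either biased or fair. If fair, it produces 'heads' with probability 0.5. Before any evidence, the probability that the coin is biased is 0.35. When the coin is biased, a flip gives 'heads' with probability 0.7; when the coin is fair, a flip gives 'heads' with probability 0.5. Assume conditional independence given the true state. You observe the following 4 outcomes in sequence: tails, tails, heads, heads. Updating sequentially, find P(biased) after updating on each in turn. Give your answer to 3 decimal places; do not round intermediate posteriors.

0.275

After 'tails': P(biased) = 0.3·0.3500 / (0.3·0.3500 + 0.5·0.6500) ≈ 0.2442
After 'tails': P(biased) = 0.3·0.2442 / (0.3·0.2442 + 0.5·0.7558) ≈ 0.1624
After 'heads': P(biased) = 0.7·0.1624 / (0.7·0.1624 + 0.5·0.8376) ≈ 0.2135
After 'heads': P(biased) = 0.7·0.2135 / (0.7·0.2135 + 0.5·0.7865) ≈ 0.2753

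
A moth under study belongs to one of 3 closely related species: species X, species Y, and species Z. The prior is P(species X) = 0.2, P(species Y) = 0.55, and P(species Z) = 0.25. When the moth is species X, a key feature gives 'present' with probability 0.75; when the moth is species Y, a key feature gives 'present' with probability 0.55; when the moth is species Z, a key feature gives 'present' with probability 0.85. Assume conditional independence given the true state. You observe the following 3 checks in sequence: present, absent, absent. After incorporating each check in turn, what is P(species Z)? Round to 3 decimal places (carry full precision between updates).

Each posterior becomes the prior for the next update.
After 'present': normaliser = 0.75·0.2000 + 0.55·0.5500 + 0.85·0.2500; P(species X) ≈ 0.2256, P(species Y) ≈ 0.4549, P(species Z) ≈ 0.3195
After 'absent': normaliser = 0.25·0.2256 + 0.45·0.4549 + 0.15·0.3195; P(species X) ≈ 0.1825, P(species Y) ≈ 0.6624, P(species Z) ≈ 0.1551
After 'absent': normaliser = 0.25·0.1825 + 0.45·0.6624 + 0.15·0.1551; P(species X) ≈ 0.1243, P(species Y) ≈ 0.8123, P(species Z) ≈ 0.0634

0.063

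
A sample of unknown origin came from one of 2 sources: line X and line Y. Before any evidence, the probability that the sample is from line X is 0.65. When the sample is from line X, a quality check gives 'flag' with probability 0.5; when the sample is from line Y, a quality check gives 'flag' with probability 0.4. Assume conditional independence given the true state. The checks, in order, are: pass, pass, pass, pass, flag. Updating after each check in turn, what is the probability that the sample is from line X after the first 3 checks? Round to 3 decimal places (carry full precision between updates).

0.518

Each posterior becomes the prior for the next update.
After 'pass': P(line X) = 0.5·0.6500 / (0.5·0.6500 + 0.6·0.3500) ≈ 0.6075
After 'pass': P(line X) = 0.5·0.6075 / (0.5·0.6075 + 0.6·0.3925) ≈ 0.5633
After 'pass': P(line X) = 0.5·0.5633 / (0.5·0.5633 + 0.6·0.4367) ≈ 0.5180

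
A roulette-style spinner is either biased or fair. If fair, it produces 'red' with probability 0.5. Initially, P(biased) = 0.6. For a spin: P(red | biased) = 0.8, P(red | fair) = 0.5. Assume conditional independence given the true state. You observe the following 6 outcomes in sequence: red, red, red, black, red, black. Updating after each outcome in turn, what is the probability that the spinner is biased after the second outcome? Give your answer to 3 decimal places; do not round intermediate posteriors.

Apply Bayes' rule sequentially, carrying P(biased) forward.
After 'red': P(biased) = 0.8·0.6000 / (0.8·0.6000 + 0.5·0.4000) ≈ 0.7059
After 'red': P(biased) = 0.8·0.7059 / (0.8·0.7059 + 0.5·0.2941) ≈ 0.7934

0.793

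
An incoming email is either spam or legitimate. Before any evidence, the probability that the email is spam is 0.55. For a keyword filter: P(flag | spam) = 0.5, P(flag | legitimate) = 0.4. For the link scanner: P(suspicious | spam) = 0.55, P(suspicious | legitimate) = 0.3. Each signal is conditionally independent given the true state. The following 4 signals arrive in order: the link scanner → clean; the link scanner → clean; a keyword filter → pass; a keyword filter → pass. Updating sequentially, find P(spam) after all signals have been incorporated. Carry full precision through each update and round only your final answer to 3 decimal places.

0.260

After the link scanner='clean': P(spam) = 0.45·0.5500 / (0.45·0.5500 + 0.7·0.4500) ≈ 0.4400
After the link scanner='clean': P(spam) = 0.45·0.4400 / (0.45·0.4400 + 0.7·0.5600) ≈ 0.3356
After a keyword filter='pass': P(spam) = 0.5·0.3356 / (0.5·0.3356 + 0.6·0.6644) ≈ 0.2962
After a keyword filter='pass': P(spam) = 0.5·0.2962 / (0.5·0.2962 + 0.6·0.7038) ≈ 0.2597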